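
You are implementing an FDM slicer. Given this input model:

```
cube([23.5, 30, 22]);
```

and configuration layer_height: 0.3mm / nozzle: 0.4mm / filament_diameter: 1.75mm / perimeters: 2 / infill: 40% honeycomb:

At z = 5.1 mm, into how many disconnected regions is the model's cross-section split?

1

At z = 5.1 mm: the cube (footprint 23.5×30) is included at this height. The result has 1 disconnected region.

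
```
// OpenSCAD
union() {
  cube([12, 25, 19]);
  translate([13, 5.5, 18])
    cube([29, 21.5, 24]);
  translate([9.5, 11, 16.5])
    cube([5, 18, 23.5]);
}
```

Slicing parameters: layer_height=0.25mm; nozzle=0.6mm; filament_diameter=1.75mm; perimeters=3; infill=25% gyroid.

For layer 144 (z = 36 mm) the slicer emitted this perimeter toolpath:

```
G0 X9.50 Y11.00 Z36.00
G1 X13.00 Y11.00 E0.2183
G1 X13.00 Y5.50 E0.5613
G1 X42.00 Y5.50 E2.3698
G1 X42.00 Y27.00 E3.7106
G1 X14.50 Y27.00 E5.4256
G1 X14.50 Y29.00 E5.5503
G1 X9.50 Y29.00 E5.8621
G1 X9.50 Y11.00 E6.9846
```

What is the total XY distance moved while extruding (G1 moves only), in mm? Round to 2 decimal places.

112.00 mm

Sum the Euclidean lengths of each G1 segment: total = 112.00 mm.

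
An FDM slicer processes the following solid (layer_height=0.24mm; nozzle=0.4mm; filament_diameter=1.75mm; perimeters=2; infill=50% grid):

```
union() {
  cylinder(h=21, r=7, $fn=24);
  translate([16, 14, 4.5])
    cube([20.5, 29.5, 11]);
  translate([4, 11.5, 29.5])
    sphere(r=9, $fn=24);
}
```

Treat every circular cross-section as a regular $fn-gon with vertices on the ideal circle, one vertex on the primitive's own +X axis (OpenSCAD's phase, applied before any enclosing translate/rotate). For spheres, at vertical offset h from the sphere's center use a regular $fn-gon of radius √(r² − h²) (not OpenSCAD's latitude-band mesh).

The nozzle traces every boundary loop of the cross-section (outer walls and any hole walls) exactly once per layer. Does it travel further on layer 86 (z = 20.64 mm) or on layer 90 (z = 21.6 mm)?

layer 86 (z = 20.64 mm)

Layer 86 (z = 20.64): the r=7 cylinder gives a regular 24-gon of circumradius 7 (constant along its height) (perimeter = 2·24·7.000·sin(180°/24) = 43.86 mm); the cube at (16, 14) is not intersected at this z (z outside [4.5, 15.5]); the r=9 sphere at (4, 11.5) contributes a regular 24-gon of circumradius √(9²−8.86²) = 1.581 (perimeter = 2·24·1.581·sin(180°/24) = 9.91 mm); Combining (union): the 2 present regions are separate (no shared area or edge), so areas and boundary lengths simply add and each stays a separate island — boundary = 53.76 mm. So its perimeter = 53.76 mm. Layer 90 (z = 21.6): the cylinder is absent (z outside [0, 21]); the cube at (16, 14) does not reach this height (z outside [4.5, 15.5]); the r=9 sphere at (4, 11.5) contributes a regular 24-gon of circumradius √(9²−7.9²) = 4.312 (perimeter = 2·24·4.312·sin(180°/24) = 27.01 mm); Taking the union: only the r=9 sphere at (4, 11.5) is present, so the union is just that shape — boundary = 27.01 mm. So its perimeter = 27.01 mm. Layer 86 is larger (53.76 vs 27.01 mm).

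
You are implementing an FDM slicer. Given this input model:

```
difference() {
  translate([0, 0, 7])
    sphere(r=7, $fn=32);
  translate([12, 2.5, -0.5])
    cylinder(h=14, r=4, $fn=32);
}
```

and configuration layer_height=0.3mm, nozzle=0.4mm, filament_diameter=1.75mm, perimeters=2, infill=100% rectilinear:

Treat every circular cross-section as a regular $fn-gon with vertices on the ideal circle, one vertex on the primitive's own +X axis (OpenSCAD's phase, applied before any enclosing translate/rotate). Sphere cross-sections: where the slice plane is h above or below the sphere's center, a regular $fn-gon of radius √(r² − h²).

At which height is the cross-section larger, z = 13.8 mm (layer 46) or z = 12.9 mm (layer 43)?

layer 43 (z = 12.9 mm)

Layer 46 (z = 13.8): the r=7 sphere slices to a regular 32-gon of circumradius 1.661 (√(r²−h²) with h=6.8 from center) (area = (32/2)·1.661²·sin(360°/32) = 8.62 mm²); the cylinder at (12, 2.5) does not reach this height (z outside [-0.5, 13.5]); Subtracting the remaining from the first: none of the subtracted shapes is present at this height, so the r=7 sphere is unchanged — area = 8.62 mm². So its area = 8.62 mm². Layer 43 (z = 12.9): the r=7 sphere contributes a regular 32-gon of circumradius √(7²−5.9²) = 3.767 (area = (32/2)·3.767²·sin(360°/32) = 44.29 mm²); the r=4 cylinder at (12, 2.5) gives a regular 32-gon of circumradius 4 (constant along its height) (area = (32/2)·4.000²·sin(360°/32) = 49.94 mm²); Subtracting the remaining from the first: starting from the r=7 sphere (44.29 mm²), the r=4 cylinder at (12, 2.5) misses the remaining region (no effect) — area = 44.29 mm². So its area = 44.29 mm². Layer 43 is larger (44.29 vs 8.62 mm²).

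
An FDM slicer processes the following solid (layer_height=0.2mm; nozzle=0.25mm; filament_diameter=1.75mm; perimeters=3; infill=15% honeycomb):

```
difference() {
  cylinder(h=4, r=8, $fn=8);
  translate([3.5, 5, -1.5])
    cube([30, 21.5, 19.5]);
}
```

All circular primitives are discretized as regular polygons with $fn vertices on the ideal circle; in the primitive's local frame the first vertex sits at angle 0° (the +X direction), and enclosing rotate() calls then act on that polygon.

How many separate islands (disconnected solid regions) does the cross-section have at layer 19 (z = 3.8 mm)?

1

At z = 3.8 mm: the cylinder: section is a regular 8-gon, circumradius r=8; the cube at (3.5, 5) is present — its section is the full 30×21.5 rectangle; Taking the first minus the rest: starting from the r=8 cylinder, the 30×21.5 cube at (3.5, 5) partially overlaps it — only the 2.47 mm² overlap (of its 645.00 mm²) is removed, clipping the outline — 1 connected region. Overall, the cross-section is a single solid region. Island count = 1.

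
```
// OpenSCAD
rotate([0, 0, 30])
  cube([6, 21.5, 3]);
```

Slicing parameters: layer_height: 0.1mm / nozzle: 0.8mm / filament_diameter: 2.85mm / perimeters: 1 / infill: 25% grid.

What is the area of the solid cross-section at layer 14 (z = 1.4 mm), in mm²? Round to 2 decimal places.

At z = 1.4 mm: the cube (footprint 6×21.5) is included at this height (area 129.00 mm²); (rotated 30° about Z; rotation is an isometry so areas/perimeters/island counts are preserved). Overall, the cross-section is a single solid region. Net area = 129.00 mm².

129.00 mm²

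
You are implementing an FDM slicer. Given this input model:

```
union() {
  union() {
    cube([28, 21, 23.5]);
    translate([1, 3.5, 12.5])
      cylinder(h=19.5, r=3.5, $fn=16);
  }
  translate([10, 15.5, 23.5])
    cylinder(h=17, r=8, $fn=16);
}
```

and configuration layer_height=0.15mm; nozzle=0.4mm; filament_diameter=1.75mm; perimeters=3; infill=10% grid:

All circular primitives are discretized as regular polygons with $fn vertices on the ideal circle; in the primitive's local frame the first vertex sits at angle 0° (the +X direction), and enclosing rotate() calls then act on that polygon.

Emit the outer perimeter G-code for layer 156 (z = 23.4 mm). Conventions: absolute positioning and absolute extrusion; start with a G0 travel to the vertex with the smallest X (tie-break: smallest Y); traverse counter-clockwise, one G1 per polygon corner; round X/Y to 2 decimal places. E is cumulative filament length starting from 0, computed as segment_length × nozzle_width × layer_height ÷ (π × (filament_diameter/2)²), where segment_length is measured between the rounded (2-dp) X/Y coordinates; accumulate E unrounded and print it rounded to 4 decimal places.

At z = 23.4 mm: the 28×21 cube contributes its full rectangle; the r=3.5 cylinder at (1, 3.5) gives a regular 16-gon of circumradius 3.5 (constant along its height); Taking the union: the regions partially overlap (shared area 25.55 mm²), so overlapping operands fuse into one piece — 1 connected region; the cylinder at (10, 15.5) is absent (z outside [23.5, 40.5]); Merging all regions: only the result so far is present, so the union is just that shape — 1 connected region. The outline is a single polygon with 13 vertices. Extrusion per mm of travel: 0.4 × 0.15 / (π × 0.875²) = 0.024945. Accumulating E over each segment gives final E = 2.5014.

G0 X-2.50 Y3.50 Z23.40
G1 X-2.23 Y2.16 E0.0341
G1 X-1.47 Y1.03 E0.0681
G1 X-0.34 Y0.27 E0.1020
G1 X0.00 Y0.20 E0.1107
G1 X0.00 Y0.00 E0.1157
G1 X28.00 Y0.00 E0.8141
G1 X28.00 Y21.00 E1.3380
G1 X0.00 Y21.00 E2.0365
G1 X0.00 Y6.80 E2.3907
G1 X-0.34 Y6.73 E2.3993
G1 X-1.47 Y5.97 E2.4333
G1 X-2.23 Y4.84 E2.4673
G1 X-2.50 Y3.50 E2.5014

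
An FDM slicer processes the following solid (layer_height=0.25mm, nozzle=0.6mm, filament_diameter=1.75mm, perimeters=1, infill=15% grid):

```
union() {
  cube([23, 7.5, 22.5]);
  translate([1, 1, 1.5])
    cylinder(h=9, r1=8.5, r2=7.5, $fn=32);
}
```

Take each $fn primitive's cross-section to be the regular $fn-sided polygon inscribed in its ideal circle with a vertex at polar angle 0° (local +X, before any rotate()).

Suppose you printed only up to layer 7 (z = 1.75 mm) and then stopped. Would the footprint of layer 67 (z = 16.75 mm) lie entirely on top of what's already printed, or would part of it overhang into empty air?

Compare the two slices. At z = 1.75: the cube (footprint 23×7.5) is included at this height (area 172.50 mm²); the cone at (1, 1) contributes a regular 32-gon of circumradius 8.472 (interpolated between r1=8.5 and r2=7.5 at t=0.028) (area = (32/2)·8.472²·sin(360°/32) = 224.05 mm²); Combining (union): the regions partially overlap — summed areas 396.55 mm² minus the doubly-counted overlap 64.77 mm² gives 331.79 mm² — area = 331.79 mm². At z = 16.75: the 23×7.5 cube contributes its full rectangle (area 172.50 mm²); the cone at (1, 1) is not intersected at this z (z outside [1.5, 10.5]); Merging all regions: only the 23×7.5 cube is present, so the union is just that shape — area = 172.50 mm². Checking containment: the cross-section at z = 16.75 is a subset of the cross-section at z = 1.75.

entirely on top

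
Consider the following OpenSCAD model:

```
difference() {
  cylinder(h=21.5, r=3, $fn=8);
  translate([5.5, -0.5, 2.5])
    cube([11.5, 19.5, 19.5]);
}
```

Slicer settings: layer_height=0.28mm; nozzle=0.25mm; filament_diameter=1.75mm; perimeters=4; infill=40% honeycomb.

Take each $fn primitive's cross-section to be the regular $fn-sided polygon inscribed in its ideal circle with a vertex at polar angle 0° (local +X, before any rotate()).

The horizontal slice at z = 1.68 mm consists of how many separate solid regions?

1

At z = 1.68 mm: the cylinder: section is a regular 8-gon, circumradius r=3; the cube at (5.5, -0.5) is not intersected at this z (z outside [2.5, 22]); Taking the first minus the rest: none of the subtracted shapes is present at this height, so the r=3 cylinder is unchanged — 1 connected region. The result has 1 disconnected region.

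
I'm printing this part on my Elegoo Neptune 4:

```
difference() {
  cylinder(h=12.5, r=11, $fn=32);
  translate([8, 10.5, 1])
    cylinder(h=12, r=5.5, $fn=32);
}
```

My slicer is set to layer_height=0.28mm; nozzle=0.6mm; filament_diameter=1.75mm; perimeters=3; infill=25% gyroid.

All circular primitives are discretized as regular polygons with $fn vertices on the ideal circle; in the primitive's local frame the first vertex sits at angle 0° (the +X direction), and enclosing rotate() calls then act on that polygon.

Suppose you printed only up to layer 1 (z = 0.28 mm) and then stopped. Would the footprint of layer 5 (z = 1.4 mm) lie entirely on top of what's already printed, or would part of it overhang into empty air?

entirely on top

Compare the two slices. At z = 0.28: the r=11 cylinder gives a regular 32-gon of circumradius 11 (constant along its height) (area = (32/2)·11.000²·sin(360°/32) = 377.69 mm²); the cylinder at (8, 10.5) is absent (z outside [1, 13]); Taking the first minus the rest: none of the subtracted shapes is present at this height, so the r=11 cylinder is unchanged — area = 377.69 mm². At z = 1.4: the r=11 cylinder contributes a regular 32-gon of circumradius 11 (area = (32/2)·11.000²·sin(360°/32) = 377.69 mm²); the r=5.5 cylinder at (8, 10.5) contributes a regular 32-gon of circumradius 5.5 (area = (32/2)·5.500²·sin(360°/32) = 94.42 mm²); Subtracting the remaining from the first: starting from the r=11 cylinder (377.69 mm²), the r=5.5 cylinder at (8, 10.5) partially overlaps it — only the 20.06 mm² overlap (of its 94.42 mm²) is removed, clipping the outline — area = 357.63 mm². Checking containment: the cross-section at z = 1.4 is a subset of the cross-section at z = 0.28.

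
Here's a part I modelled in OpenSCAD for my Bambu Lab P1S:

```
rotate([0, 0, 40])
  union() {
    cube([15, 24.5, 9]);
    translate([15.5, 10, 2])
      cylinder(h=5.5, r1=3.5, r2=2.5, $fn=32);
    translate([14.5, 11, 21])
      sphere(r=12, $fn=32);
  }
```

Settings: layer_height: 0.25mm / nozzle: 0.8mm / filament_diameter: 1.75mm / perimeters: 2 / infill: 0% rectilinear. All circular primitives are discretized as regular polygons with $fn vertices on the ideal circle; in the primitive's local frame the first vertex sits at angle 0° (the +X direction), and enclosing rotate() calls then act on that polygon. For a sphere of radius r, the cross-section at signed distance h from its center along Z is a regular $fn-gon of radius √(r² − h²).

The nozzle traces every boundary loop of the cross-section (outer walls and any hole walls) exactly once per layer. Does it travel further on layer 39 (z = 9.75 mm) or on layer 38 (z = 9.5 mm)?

Layer 39 (z = 9.75): the cube is not intersected at this z (z outside [0, 9]); the cone at (15.5, 10) is absent (z outside [2, 7.5]); the r=12 sphere at (14.5, 11) slices to a regular 32-gon of circumradius 4.176 (√(r²−h²) with h=11.25 from center) (perimeter = 2·32·4.176·sin(180°/32) = 26.20 mm); Taking the union: only the r=12 sphere at (14.5, 11) is present, so the union is just that shape — boundary = 26.20 mm; (rotated 40° about Z; rotation is an isometry so areas/perimeters/island counts are preserved). So its perimeter = 26.20 mm. Layer 38 (z = 9.5): the cube is not intersected at this z (z outside [0, 9]); the cone at (15.5, 10) is not intersected at this z (z outside [2, 7.5]); the r=12 sphere at (14.5, 11) contributes a regular 32-gon of circumradius √(12²−11.5²) = 3.428 (perimeter = 2·32·3.428·sin(180°/32) = 21.50 mm); Combining (union): only the r=12 sphere at (14.5, 11) is present, so the union is just that shape — boundary = 21.50 mm; (whole slice rotated 40° about Z — lengths, areas and connectivity unchanged). So its perimeter = 21.50 mm. Layer 39 is larger (26.20 vs 21.50 mm).

layer 39 (z = 9.75 mm)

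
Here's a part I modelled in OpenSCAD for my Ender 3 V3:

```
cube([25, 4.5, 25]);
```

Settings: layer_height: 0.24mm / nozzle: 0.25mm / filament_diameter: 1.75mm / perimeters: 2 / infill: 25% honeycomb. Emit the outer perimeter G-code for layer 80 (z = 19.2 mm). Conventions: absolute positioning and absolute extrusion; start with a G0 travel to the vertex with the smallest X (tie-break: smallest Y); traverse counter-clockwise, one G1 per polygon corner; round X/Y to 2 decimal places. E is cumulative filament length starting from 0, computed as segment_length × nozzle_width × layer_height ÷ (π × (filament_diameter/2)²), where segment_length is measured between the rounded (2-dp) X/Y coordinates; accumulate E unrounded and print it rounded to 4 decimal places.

G0 X0.00 Y0.00 Z19.20
G1 X25.00 Y0.00 E0.6236
G1 X25.00 Y4.50 E0.7359
G1 X0.00 Y4.50 E1.3595
G1 X0.00 Y0.00 E1.4718

At z = 19.2 mm: the cube (footprint 25×4.5) is included at this height. The outline is a single polygon with 4 vertices. Extrusion per mm of travel: 0.25 × 0.24 / (π × 0.875²) = 0.024945. Accumulating E over each segment gives final E = 1.4718.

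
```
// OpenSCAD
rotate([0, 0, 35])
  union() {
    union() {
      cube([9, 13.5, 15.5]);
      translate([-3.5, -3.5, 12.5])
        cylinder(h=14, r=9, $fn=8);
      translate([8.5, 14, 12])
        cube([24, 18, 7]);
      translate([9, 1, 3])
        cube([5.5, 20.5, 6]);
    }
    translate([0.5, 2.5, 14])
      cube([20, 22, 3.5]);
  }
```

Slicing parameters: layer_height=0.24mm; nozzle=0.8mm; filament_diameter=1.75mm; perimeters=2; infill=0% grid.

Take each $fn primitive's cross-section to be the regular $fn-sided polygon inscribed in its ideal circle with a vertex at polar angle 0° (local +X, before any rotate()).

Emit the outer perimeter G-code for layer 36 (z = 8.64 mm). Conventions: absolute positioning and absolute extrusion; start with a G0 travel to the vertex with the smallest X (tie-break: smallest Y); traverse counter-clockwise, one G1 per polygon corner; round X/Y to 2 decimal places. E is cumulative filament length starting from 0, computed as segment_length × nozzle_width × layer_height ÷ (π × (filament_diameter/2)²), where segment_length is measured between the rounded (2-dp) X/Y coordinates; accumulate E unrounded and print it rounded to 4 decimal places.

At z = 8.64 mm: the cube is present — its section is the full 9×13.5 rectangle; the cylinder at (-3.5, -3.5) is not intersected at this z (z outside [12.5, 26.5]); the cube at (8.5, 14) does not reach this height (z outside [12, 19]); the 5.5×20.5 cube at (9, 1) contributes its full rectangle; Merging all regions: the 2 present regions share edge segments without overlapping in area, so areas simply add but the touching pieces fuse into one outline (the shared edge portions become interior and drop out of the boundary) — 1 connected region; the cube at (0.5, 2.5) is not intersected at this z (z outside [14, 17.5]); Taking the union: only that combined region is present, so the union is just that shape — 1 connected region; (whole slice rotated 35° about Z — lengths, areas and connectivity unchanged). The outline is a single polygon with 8 vertices. Extrusion per mm of travel: 0.8 × 0.24 / (π × 0.875²) = 0.079824. Accumulating E over each segment gives final E = 5.7464.

G0 X-7.74 Y11.06 Z8.64
G1 X0.00 Y0.00 E1.0776
G1 X7.37 Y5.16 E1.7957
G1 X6.80 Y5.98 E1.8755
G1 X11.30 Y9.14 E2.3144
G1 X-0.45 Y25.93 E3.9502
G1 X-4.96 Y22.77 E4.3898
G1 X-0.37 Y16.22 E5.0283
G1 X-7.74 Y11.06 E5.7464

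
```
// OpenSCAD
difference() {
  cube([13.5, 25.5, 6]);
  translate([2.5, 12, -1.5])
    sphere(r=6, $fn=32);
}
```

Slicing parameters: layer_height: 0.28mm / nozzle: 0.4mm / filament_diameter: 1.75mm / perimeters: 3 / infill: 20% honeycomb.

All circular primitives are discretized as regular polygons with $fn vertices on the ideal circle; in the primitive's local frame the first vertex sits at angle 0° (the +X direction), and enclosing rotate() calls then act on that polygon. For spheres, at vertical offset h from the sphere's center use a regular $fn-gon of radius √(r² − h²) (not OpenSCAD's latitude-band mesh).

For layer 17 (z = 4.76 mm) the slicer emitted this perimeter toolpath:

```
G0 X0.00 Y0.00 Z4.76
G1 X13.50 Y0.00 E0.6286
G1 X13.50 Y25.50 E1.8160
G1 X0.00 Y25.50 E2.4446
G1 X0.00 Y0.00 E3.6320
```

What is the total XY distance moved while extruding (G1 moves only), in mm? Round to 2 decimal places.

78.00 mm

Sum the Euclidean lengths of each G1 segment: total = 78.00 mm.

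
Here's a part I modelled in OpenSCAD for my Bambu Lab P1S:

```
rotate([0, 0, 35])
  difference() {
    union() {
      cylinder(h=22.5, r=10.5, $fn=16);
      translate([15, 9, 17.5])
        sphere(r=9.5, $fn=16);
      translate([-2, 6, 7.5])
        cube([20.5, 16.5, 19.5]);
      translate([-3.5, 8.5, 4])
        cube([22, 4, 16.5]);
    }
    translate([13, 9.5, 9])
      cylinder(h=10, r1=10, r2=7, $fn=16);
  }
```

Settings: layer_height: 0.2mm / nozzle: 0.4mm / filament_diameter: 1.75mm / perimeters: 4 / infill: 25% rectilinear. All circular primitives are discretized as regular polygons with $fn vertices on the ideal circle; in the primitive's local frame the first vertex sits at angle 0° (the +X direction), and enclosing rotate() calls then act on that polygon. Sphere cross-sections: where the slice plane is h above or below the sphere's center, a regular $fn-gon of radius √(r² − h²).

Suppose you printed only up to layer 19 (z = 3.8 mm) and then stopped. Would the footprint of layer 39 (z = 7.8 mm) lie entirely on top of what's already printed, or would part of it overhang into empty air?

part overhangs

Compare the two slices. At z = 3.8: the r=10.5 cylinder contributes a regular 16-gon of circumradius 10.5 (area = (16/2)·10.500²·sin(360°/16) = 337.53 mm²); the sphere at (15, 9) is not intersected at this z (|z−center|=13.700 > r=9.5); the cube at (-2, 6) does not reach this height (z outside [7.5, 27]); the cube at (-3.5, 8.5) is not intersected at this z (z outside [4, 20.5]); Combining (union): only the r=10.5 cylinder is present, so the union is just that shape — area = 337.53 mm²; the cone at (13, 9.5) is absent (z outside [9, 19]); Taking the first minus the rest: none of the subtracted shapes is present at this height, so that combined region is unchanged — area = 337.53 mm²; (rotated 35° about Z; rotation is an isometry so areas/perimeters/island counts are preserved). At z = 7.8: the cylinder: section is a regular 16-gon, circumradius r=10.5 (area = (16/2)·10.500²·sin(360°/16) = 337.53 mm²); the sphere at (15, 9) is absent (|z−center|=9.700 > r=9.5); the cube at (-2, 6) is present — its section is the full 20.5×16.5 rectangle (area 338.25 mm²); the 22×4 cube at (-3.5, 8.5) contributes its full rectangle (area 88.00 mm²); Taking the union: the regions partially overlap — summed areas 763.78 mm² minus the doubly-counted overlap 118.67 mm² gives 645.11 mm² — area = 645.11 mm²; the cone at (13, 9.5) is absent (z outside [9, 19]); After the difference (first − rest): none of the subtracted shapes is present at this height, so that combined region is unchanged — area = 645.11 mm²; (whole slice rotated 35° about Z — lengths, areas and connectivity unchanged). Checking containment: at z = 7.8 the cross-section extends beyond the z = 3.8 cross-section by about 307.58 mm².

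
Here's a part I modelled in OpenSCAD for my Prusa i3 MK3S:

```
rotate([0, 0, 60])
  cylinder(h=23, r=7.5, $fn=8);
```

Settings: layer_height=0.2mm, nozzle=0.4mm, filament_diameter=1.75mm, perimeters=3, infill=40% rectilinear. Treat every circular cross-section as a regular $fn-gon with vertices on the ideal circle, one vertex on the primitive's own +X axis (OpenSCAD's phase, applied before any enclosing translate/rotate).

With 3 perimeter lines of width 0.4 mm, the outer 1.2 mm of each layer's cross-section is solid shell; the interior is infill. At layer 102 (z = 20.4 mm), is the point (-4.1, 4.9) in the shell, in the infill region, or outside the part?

shell

At z = 20.4 mm: the r=7.5 cylinder gives a regular 8-gon of circumradius 7.5 (constant along its height); (whole slice rotated 60° about Z — lengths, areas and connectivity unchanged). Overall, the cross-section is a single solid region. Undo the 60° rotation: the query point maps to (2.194, 6.001) in the un-rotated model frame. The nearest boundary edge runs (5.30, 5.30)→(0.00, 7.50); distance from the point to it = 0.55 mm. The point is inside the cross-section, 0.55 mm from the nearest boundary — within the 1.2 mm shell band (3 × 0.4).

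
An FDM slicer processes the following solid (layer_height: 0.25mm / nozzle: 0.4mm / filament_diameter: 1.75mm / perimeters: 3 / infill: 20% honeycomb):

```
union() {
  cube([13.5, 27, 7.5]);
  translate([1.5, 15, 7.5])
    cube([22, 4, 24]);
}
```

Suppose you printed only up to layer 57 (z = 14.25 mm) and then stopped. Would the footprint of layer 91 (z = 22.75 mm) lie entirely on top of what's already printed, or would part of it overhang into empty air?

Compare the two slices. At z = 14.25: the cube is not intersected at this z (z outside [0, 7.5]); the 22×4 cube at (1.5, 15) contributes its full rectangle (area 88.00 mm²); Taking the union: only the 22×4 cube at (1.5, 15) is present, so the union is just that shape — area = 88.00 mm². At z = 22.75: the cube is not intersected at this z (z outside [0, 7.5]); the cube at (1.5, 15) (footprint 22×4) is included at this height (area 88.00 mm²); Taking the union: only the 22×4 cube at (1.5, 15) is present, so the union is just that shape — area = 88.00 mm². Checking containment: the cross-section at z = 22.75 is a subset of the cross-section at z = 14.25.

entirely on top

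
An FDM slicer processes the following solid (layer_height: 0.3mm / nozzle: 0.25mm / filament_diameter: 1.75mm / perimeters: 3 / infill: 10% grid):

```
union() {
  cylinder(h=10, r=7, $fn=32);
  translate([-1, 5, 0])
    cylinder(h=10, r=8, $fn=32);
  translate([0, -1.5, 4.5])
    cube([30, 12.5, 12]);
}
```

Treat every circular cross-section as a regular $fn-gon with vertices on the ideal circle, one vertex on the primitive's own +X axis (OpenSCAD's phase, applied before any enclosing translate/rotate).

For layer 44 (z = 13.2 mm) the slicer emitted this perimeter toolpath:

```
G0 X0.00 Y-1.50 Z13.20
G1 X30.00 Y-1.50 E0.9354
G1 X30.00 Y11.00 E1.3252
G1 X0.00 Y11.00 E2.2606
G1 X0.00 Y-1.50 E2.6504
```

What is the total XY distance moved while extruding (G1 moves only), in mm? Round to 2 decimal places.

Sum the Euclidean lengths of each G1 segment: total = 85.00 mm.

85.00 mm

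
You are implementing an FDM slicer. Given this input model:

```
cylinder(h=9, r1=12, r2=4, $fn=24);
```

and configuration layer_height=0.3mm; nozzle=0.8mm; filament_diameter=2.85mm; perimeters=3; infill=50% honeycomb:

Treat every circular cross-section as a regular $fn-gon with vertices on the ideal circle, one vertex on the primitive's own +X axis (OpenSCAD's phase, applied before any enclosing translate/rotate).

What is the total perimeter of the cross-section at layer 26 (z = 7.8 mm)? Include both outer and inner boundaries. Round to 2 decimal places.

At z = 7.8 mm: the cone (r1=12→r2=4) has section circumradius 5.067 here — a regular 24-gon (perimeter = 2·24·5.067·sin(180°/24) = 31.74 mm). Overall, the cross-section is a single solid region. Total boundary length (outer) = 31.74 mm.

31.74 mm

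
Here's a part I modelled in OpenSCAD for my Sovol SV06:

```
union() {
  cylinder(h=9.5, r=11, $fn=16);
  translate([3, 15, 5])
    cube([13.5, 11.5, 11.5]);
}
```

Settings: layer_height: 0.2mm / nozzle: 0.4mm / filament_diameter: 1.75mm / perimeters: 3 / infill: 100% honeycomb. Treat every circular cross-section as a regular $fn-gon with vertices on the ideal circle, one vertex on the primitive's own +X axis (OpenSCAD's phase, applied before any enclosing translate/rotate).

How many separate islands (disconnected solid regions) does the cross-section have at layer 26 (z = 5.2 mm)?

2

At z = 5.2 mm: the cylinder: section is a regular 16-gon, circumradius r=11; the cube at (3, 15) is present — its section is the full 13.5×11.5 rectangle; Combining (union): the 2 present regions are separate (no shared area or edge), so areas and boundary lengths simply add and each stays a separate island — 2 connected regions. Overall, the cross-section has 2 separate islands. Island count = 2.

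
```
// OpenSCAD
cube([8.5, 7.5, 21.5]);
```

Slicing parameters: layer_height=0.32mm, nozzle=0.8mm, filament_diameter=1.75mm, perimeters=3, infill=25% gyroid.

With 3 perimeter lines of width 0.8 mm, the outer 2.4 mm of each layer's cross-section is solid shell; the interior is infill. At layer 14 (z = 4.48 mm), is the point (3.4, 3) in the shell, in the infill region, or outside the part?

At z = 4.48 mm: the 8.5×7.5 cube contributes its full rectangle. Overall, the cross-section is a single solid region. The nearest boundary edge runs (0.00, 0.00)→(8.50, 0.00); distance from the point to it = 3.00 mm. The point is inside the cross-section and 3.00 mm from the nearest boundary — more than the 2.4 mm shell width (3 × 0.8), so it's in the infill interior.

infill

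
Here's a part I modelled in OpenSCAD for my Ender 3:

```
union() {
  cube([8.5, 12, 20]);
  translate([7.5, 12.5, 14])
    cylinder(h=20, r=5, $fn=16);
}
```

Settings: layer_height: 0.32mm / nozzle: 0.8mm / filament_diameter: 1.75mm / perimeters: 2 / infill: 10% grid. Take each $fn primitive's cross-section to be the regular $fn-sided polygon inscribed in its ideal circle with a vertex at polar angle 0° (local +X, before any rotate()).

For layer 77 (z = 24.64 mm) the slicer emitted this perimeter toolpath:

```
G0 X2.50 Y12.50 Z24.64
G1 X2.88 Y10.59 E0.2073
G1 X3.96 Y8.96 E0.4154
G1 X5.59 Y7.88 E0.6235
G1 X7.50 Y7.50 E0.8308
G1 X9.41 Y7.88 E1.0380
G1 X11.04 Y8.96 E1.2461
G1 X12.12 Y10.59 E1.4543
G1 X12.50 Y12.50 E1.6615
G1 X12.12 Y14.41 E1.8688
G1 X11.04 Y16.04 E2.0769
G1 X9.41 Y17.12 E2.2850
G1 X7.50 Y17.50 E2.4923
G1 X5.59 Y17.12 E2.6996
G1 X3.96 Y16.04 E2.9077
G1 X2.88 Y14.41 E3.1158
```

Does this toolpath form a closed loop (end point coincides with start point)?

Start point (G0): (2.50, 12.50). End point (last G1): the path does not return to the start — open.

no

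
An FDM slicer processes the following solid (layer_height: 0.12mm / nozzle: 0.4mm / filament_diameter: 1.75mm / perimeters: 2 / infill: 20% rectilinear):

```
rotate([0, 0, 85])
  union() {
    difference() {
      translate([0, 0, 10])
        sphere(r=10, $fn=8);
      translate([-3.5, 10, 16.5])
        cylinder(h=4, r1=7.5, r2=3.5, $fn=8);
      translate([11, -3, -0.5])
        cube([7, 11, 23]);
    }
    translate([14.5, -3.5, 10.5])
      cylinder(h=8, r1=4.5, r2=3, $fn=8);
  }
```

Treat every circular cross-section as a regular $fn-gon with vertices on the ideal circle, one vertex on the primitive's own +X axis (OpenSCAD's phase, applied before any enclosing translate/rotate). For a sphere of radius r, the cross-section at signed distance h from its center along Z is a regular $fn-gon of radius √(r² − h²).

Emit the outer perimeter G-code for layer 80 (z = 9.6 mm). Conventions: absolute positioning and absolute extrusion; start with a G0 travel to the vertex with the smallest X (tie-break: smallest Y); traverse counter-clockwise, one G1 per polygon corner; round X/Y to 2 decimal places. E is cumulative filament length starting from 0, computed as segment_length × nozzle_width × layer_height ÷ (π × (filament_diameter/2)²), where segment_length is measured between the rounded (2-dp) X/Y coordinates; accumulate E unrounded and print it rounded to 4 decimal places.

At z = 9.6 mm: the r=10 sphere contributes a regular 8-gon of circumradius √(10²−0.4²) = 9.992; the cone at (-3.5, 10) is absent (z outside [16.5, 20.5]); the cube at (11, -3) (footprint 7×11) is included at this height; After the difference (first − rest): starting from the r=10 sphere, the 7×11 cube at (11, -3) misses the remaining region (no effect) — 1 connected region; the cone at (14.5, -3.5) is not intersected at this z (z outside [10.5, 18.5]); Taking the union: only that combined region is present, so the union is just that shape — 1 connected region; (whole slice rotated 85° about Z — lengths, areas and connectivity unchanged). The outline is a single polygon with 8 vertices. Extrusion per mm of travel: 0.4 × 0.12 / (π × 0.875²) = 0.019956. Accumulating E over each segment gives final E = 1.2204.

G0 X-9.95 Y0.87 Z9.60
G1 X-7.65 Y-6.42 E0.1525
G1 X-0.87 Y-9.95 E0.3051
G1 X6.42 Y-7.65 E0.4576
G1 X9.95 Y-0.87 E0.6102
G1 X7.65 Y6.42 E0.7627
G1 X0.87 Y9.95 E0.9153
G1 X-6.42 Y7.65 E1.0678
G1 X-9.95 Y0.87 E1.2204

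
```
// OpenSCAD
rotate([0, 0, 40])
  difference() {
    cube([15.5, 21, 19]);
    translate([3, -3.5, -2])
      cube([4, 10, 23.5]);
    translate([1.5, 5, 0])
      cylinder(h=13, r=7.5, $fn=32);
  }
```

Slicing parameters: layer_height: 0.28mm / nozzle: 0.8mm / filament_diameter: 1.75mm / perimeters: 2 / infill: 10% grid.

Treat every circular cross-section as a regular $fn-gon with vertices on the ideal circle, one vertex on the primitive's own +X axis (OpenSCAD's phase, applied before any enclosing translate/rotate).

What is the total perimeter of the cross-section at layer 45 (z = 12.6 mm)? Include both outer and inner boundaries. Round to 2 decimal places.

At z = 12.6 mm: the 15.5×21 cube contributes its full rectangle (perimeter 73.00 mm); the cube at (3, -3.5) is present — its section is the full 4×10 rectangle (perimeter 28.00 mm); the cylinder at (1.5, 5): section is a regular 32-gon, circumradius r=7.5 (perimeter = 2·32·7.500·sin(180°/32) = 47.05 mm); Taking the first minus the rest: starting from the 15.5×21 cube, the 4×10 cube at (3, -3.5) partially overlaps it — only the 26.00 mm² overlap (of its 40.00 mm²) is removed, clipping the outline; the r=7.5 cylinder at (1.5, 5) partially overlaps it — only the 70.90 mm² overlap (of its 175.58 mm²) is removed, clipping the outline — boundary = 72.36 mm; (rotated 40° about Z; rotation is an isometry so areas/perimeters/island counts are preserved). Overall, the cross-section is a single solid region. Total boundary length (outer) = 72.36 mm.

72.36 mm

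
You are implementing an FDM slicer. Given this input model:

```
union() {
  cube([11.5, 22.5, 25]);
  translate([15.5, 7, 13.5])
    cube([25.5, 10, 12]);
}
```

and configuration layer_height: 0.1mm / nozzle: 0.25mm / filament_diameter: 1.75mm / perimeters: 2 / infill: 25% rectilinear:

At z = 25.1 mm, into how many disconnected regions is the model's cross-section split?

1

At z = 25.1 mm: the cube does not reach this height (z outside [0, 25]); the 25.5×10 cube at (15.5, 7) contributes its full rectangle; Merging all regions: only the 25.5×10 cube at (15.5, 7) is present, so the union is just that shape — 1 connected region. The result has 1 disconnected region.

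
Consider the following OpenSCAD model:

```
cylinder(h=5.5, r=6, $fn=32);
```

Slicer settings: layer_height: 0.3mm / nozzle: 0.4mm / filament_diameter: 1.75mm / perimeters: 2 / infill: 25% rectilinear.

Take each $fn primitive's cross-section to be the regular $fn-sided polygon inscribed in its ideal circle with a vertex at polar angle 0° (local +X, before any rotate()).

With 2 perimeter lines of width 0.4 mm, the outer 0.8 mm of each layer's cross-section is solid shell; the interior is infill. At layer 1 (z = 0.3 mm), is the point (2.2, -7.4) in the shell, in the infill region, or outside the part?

outside

At z = 0.3 mm: the r=6 cylinder gives a regular 32-gon of circumradius 6 (constant along its height). Overall, the cross-section is a single solid region. The nearest boundary edge runs (1.17, -5.88)→(2.30, -5.54); distance from the point to it = 1.75 mm. The point is not inside any of the regions above, so it lies outside the cross-section (1.75 mm from the nearest boundary).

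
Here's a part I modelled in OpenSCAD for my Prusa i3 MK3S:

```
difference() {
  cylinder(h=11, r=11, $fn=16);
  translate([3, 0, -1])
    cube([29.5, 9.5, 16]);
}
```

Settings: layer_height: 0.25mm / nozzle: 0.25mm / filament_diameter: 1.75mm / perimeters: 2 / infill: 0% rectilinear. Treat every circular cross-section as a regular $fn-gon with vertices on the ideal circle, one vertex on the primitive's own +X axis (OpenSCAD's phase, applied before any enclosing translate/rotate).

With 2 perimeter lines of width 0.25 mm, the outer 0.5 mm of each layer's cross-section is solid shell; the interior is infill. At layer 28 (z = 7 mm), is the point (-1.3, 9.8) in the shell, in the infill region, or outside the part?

At z = 7 mm: the r=11 cylinder contributes a regular 16-gon of circumradius 11; the cube at (3, 0) (footprint 29.5×9.5) is included at this height; Subtracting the remaining from the first: starting from the r=11 cylinder, the 29.5×9.5 cube at (3, 0) partially overlaps it — only the 59.23 mm² overlap (of its 280.25 mm²) is removed, clipping the outline — 1 connected region. Overall, the cross-section is a single solid region. The nearest boundary edge runs (-4.21, 10.16)→(0.00, 11.00); distance from the point to it = 0.92 mm. The point is inside the cross-section and 0.92 mm from the nearest boundary — more than the 0.5 mm shell width (2 × 0.25), so it's in the infill interior.

infill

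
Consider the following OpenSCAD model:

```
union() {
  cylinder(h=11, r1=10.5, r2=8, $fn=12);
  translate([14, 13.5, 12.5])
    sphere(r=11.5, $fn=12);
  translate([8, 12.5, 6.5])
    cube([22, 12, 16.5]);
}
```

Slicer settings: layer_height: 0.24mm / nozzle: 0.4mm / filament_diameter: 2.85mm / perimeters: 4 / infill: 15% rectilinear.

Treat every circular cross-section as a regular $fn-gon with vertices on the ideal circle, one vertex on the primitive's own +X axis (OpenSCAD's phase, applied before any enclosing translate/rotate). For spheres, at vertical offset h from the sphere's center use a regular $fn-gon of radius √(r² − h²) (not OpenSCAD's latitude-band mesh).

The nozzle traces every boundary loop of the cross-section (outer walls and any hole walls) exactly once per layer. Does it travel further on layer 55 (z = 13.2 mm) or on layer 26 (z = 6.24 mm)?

layer 26 (z = 6.24 mm)

Layer 55 (z = 13.2): the cone is absent (z outside [0, 11]); the r=11.5 sphere at (14, 13.5) contributes a regular 12-gon of circumradius √(11.5²−0.7²) = 11.479 (perimeter = 2·12·11.479·sin(180°/12) = 71.30 mm); the 22×12 cube at (8, 12.5) contributes its full rectangle (perimeter 68.00 mm); Taking the union: the regions partially overlap (shared area 179.33 mm²), so the edge portions inside another operand are dropped and the merged outline is re-measured after clipping — boundary = 86.37 mm. So its perimeter = 86.37 mm. Layer 26 (z = 6.24): the cone (r1=10.5→r2=8) has section circumradius 9.082 here — a regular 12-gon (perimeter = 2·12·9.082·sin(180°/12) = 56.41 mm); the r=11.5 sphere at (14, 13.5) contributes a regular 12-gon of circumradius √(11.5²−6.26²) = 9.647 (perimeter = 2·12·9.647·sin(180°/12) = 59.92 mm); the cube at (8, 12.5) is not intersected at this z (z outside [6.5, 23]); Taking the union: the 2 present regions are separate (no shared area or edge), so areas and boundary lengths simply add and each stays a separate island — boundary = 116.34 mm. So its perimeter = 116.34 mm. Layer 26 is larger (116.34 vs 86.37 mm).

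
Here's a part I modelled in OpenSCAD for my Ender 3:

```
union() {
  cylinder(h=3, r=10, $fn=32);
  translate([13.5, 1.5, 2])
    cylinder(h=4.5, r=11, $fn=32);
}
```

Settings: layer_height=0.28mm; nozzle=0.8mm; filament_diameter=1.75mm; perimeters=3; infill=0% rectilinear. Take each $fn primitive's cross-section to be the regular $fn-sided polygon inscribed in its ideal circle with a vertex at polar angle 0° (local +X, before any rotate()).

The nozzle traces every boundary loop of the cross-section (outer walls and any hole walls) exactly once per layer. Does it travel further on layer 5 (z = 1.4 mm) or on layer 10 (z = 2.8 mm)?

Layer 5 (z = 1.4): the r=10 cylinder contributes a regular 32-gon of circumradius 10 (perimeter = 2·32·10.000·sin(180°/32) = 62.73 mm); the cylinder at (13.5, 1.5) is not intersected at this z (z outside [2, 6.5]); Merging all regions: only the r=10 cylinder is present, so the union is just that shape — boundary = 62.73 mm. So its perimeter = 62.73 mm. Layer 10 (z = 2.8): the cylinder: section is a regular 32-gon, circumradius r=10 (perimeter = 2·32·10.000·sin(180°/32) = 62.73 mm); the r=11 cylinder at (13.5, 1.5) gives a regular 32-gon of circumradius 11 (constant along its height) (perimeter = 2·32·11.000·sin(180°/32) = 69.00 mm); Combining (union): the regions partially overlap (shared area 81.12 mm²), so the edge portions inside another operand are dropped and the merged outline is re-measured after clipping — boundary = 95.55 mm. So its perimeter = 95.55 mm. Layer 10 is larger (95.55 vs 62.73 mm).

layer 10 (z = 2.8 mm)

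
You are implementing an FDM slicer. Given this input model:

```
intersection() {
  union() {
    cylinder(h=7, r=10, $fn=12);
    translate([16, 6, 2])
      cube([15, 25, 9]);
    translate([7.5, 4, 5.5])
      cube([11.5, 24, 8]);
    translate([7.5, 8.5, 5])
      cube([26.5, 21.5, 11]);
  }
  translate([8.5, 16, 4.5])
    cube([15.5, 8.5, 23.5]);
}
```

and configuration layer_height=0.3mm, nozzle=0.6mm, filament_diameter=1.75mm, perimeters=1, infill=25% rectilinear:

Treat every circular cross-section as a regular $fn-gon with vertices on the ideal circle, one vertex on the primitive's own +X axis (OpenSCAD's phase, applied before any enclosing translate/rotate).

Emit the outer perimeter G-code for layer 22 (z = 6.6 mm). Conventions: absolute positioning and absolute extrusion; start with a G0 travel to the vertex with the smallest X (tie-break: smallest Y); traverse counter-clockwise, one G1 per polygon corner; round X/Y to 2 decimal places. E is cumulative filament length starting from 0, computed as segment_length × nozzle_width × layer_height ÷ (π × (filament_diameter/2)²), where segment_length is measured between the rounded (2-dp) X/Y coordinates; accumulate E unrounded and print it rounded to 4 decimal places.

G0 X8.50 Y16.00 Z6.60
G1 X24.00 Y16.00 E1.1599
G1 X24.00 Y24.50 E1.7960
G1 X8.50 Y24.50 E2.9560
G1 X8.50 Y16.00 E3.5921

At z = 6.6 mm: the r=10 cylinder contributes a regular 12-gon of circumradius 10; the 15×25 cube at (16, 6) contributes its full rectangle; the cube at (7.5, 4) is present — its section is the full 11.5×24 rectangle; the cube at (7.5, 8.5) is present — its section is the full 26.5×21.5 rectangle; Merging all regions: the regions partially overlap (shared area 556.22 mm²), so overlapping operands fuse into one piece — 1 connected region; the cube at (8.5, 16) (footprint 15.5×8.5) is included at this height; After intersecting: the 15.5×8.5 cube at (8.5, 16) lies inside that combined region, so the common part is the 15.5×8.5 cube at (8.5, 16) itself — 1 connected region. The outline is a single polygon with 4 vertices. Extrusion per mm of travel: 0.6 × 0.3 / (π × 0.875²) = 0.074835. Accumulating E over each segment gives final E = 3.5921.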